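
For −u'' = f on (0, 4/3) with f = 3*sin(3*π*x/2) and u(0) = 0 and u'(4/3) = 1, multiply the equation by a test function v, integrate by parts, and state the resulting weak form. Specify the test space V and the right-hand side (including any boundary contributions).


V = {v ∈ H^1(0, 4/3) : v(0) = 0} (test functions vanish at x = 0 where u is specified); weak form: ∫_0^4/3 u'v' dx = ∫_0^4/3 (3*sin(3*π*x/2)) v dx + v(4/3) for all v ∈ V.

Multiply both sides by a test function v and integrate from 0 to 4/3:
  ∫_0^4/3 −u''(x) v(x) dx = ∫_0^4/3 f(x) v(x) dx.
Integrate the LHS by parts once:
  ∫_0^4/3 −u'' v dx = −[u'(x) v(x)]_0^4/3 + ∫_0^4/3 u'(x) v'(x) dx.
Thus ∫_0^4/3 u'(x) v'(x) dx = ∫_0^4/3 f(x) v(x) dx + [u'(x) v(x)]_0^4/3.
Choose V so that boundary terms are either known or forced to vanish.
Mixed BC: u(0) = 0 (Dirichlet) and u'(4/3) = 1 (Neumann). Define V = {v ∈ H^1(0, 4/3) : v(0) = 0}. Then [u' v]_0^4/3 = u'(4/3)·v(4/3) − u'(0)·0 = v(4/3).
Weak formulation: find u (satisfying any essential BC) such that ∫_0^4/3 u'(x) v'(x) dx = ∫_0^4/3 f v dx + v(4/3) for all v ∈ V (Dirichlet at 0 absorbed into V; Neumann datum at x = 4/3 contributes the boundary term).
Substituting f(x) = 3*sin(3*π*x/2), the right-hand side is ∫_0^4/3 (3*sin(3*π*x/2)) v dx + v(4/3).


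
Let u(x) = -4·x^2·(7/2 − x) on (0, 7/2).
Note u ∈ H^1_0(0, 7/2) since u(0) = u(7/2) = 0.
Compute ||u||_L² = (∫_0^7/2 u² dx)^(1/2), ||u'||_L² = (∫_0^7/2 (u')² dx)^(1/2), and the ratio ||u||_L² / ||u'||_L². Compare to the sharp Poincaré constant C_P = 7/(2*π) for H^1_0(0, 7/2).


||u||_L² / ||u'||_L² = sqrt(14)/4 < C_P = 7/(2*π).

u(x) = -4·x^2·(7/2 − x), so u'(x) = 4*x*(3*x - 7).
u(x) = -4·x^2·(7/2 − x) vanishes at x = 0 and x = 7/2, so u ∈ H^1_0(0, 7/2). Differentiate via the product rule and integrate the resulting polynomials term by term.
  ∫_0^7/2 u² dx = ∫_0^7/2 (16*x^6 - 112*x^5 + 196*x^4) dx. Term by term:
    ∫_0^7/2 16*x^6 dx = 117649/8;  ∫_0^7/2 -112*x^5 dx = -823543/24;  ∫_0^7/2 196*x^4 dx = 823543/40.
  Sum: 117649/8 − 823543/24 + 823543/40 = 117649/120.
  ∫_0^7/2 (u')² dx = ∫_0^7/2 (144*x^4 - 672*x^3 + 784*x^2) dx. Term by term:
    ∫_0^7/2 144*x^4 dx = 151263/10;  ∫_0^7/2 -672*x^3 dx = -50421/2;  ∫_0^7/2 784*x^2 dx = 33614/3.
  Sum: 151263/10 − 50421/2 + 33614/3 = 16807/15.
∫_0^7/2 u² dx = 117649/120, so ||u||_L² = 343*sqrt(30)/60.
∫_0^7/2 (u')² dx = 16807/15, so ||u'||_L² = 49*sqrt(105)/15.
Ratio ||u||_L² / ||u'||_L² = sqrt(14)/4.
Sharp Poincaré constant on H^1_0(0, 7/2) is C_P = L/π = 7/(2*π), achieved by sin(2*π/7·x).
A polynomial bump cannot attain the sharp Poincaré constant (only the first sine eigenfunction does), so the ratio is strictly less than C_P, consistent with ||u||_L² ≤ C_P ||u'||_L².


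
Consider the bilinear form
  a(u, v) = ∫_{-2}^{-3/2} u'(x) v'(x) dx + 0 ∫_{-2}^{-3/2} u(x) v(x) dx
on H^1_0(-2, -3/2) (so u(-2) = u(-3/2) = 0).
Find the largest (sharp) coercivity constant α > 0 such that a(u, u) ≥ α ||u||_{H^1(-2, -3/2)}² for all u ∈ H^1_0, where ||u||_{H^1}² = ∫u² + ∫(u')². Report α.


α = 4*π^2/(1 + 4*π^2)

Coercivity of a(·,·) on H^1_0(-2, -3/2) means a(u, u) ≥ α ||u||_{H^1}² for every u ∈ H^1_0.
The interval has length L = 1/2, and Poincaré/coercivity depend only on L. Here a(u, u) = ∫(u')² + (0)·∫u².
Here c = 0, so a(u,u) = ∫(u')² alone. The condition a(u,u) ≥ α||u||_{H^1}² reads (1−α)∫(u')² ≥ (α−c)∫u². Any admissible α is ≤ 1 (rapidly oscillating u have ∫u²/∫(u')² → 0), and α = 1 would force 0 ≥ (1−c)∫u², impossible since c < 1; so 1−α > 0. By the sharp Poincaré inequality on H^1_0 of an interval of length L, ∫(u')² ≥ (π/L)²∫u² with equality for the first sine mode sin(π(x−x₀)/L) (x₀ the left endpoint), so the inequality holds for all u iff (1−α)(π/L)² ≥ α − c, i.e. α ≤ ((π/L)² + c)/((π/L)² + 1) = (1 + c(L/π)²)/(1 + (L/π)²). (Direct route, valid since c ≤ 0: Poincaré gives c∫u² ≥ c(L/π)²∫(u')², so a(u,u) ≥ (1 + c(L/π)²)∫(u')², while ||u||_{H^1}² ≤ (1 + (L/π)²)∫(u')²; dividing yields the same α.) With (π/L)² = 4*π^2 and c = 0, the largest admissible constant is α = ((π/L)² + c)/((π/L)² + 1).
Simplifying, α = 4*π^2/(1 + 4*π^2).


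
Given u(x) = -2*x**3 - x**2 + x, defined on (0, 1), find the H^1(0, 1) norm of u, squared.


||u||_{H^1}^2 = 2101/210

The H^1 norm (squared) on an interval (0, L) is
  ||u||_{H^1}^2 = ∫_0^L u(x)^2 dx + ∫_0^L u'(x)^2 dx.
Compute u'(x) = -6*x**2 - 2*x + 1.
Then u(x)^2 = 4*x**6 + 4*x**5 - 3*x**4 - 2*x**3 + x**2 and u'(x)^2 = 36*x**4 + 24*x**3 - 8*x**2 - 4*x + 1.
Integrate each monomial from 0 to 1 using ∫_0^1 c·x^n dx = c·1^(n+1)/(n+1):
  ∫_0^1 u(x)^2 dx = ∫_0^1 (4*x^6 + 4*x^5 - 3*x^4 - 2*x^3 + x^2) dx. Term by term:
    ∫_0^1 4*x^6 dx = 4/7;  ∫_0^1 4*x^5 dx = 2/3;  ∫_0^1 -3*x^4 dx = -3/5;
    ∫_0^1 -2*x^3 dx = -1/2;  ∫_0^1 x^2 dx = 1/3.
  Sum: 4/7 + 2/3 − 3/5 − 1/2 + 1/3 = 33/70.
  ∫_0^1 u'(x)^2 dx = ∫_0^1 (36*x^4 + 24*x^3 - 8*x^2 - 4*x + 1) dx. Term by term:
    ∫_0^1 36*x^4 dx = 36/5;  ∫_0^1 24*x^3 dx = 6;  ∫_0^1 -8*x^2 dx = -8/3;
    ∫_0^1 -4*x dx = -2;  ∫_0^1 1 dx = 1.
  Sum: 36/5 + 6 − 8/3 − 2 + 1 = 143/15.
Adding: ||u||_{H^1}^2 = 33/70 + 143/15 = 2101/210.


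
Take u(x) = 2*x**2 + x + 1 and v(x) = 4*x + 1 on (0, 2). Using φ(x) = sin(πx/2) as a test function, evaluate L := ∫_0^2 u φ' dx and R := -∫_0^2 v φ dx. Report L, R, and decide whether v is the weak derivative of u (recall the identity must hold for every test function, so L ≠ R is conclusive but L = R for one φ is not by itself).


LHS = -20/π, RHS = -20/π. Yes, v = u' weakly.

u(x) = 2*x**2 + x + 1, classical derivative u'(x) = 4*x + 1.
φ(x) = sin(πx/2), so φ'(x) = π*cos(π*x/2)/2.
Note φ(0) = φ(2) = 0, so the boundary term u·φ vanishes.
LHS = ∫_0^2 u(x) φ'(x) dx = ∫_0^2 (π*x^2*cos(π*x/2) + π*x*cos(π*x/2)/2 + π*cos(π*x/2)/2) dx. Term by term:
  ∫_0^2 π*cos(π*x/2)/2 dx = 0;  ∫_0^2 π*x^2*cos(π*x/2) dx = -16/π;  ∫_0^2 π*x*cos(π*x/2)/2 dx = -4/π.
Sum: 0 − 16/π − 4/π = -20/π.
So LHS = -20/π.
∫_0^2 v(x) φ(x) dx = ∫_0^2 (4*x*sin(π*x/2) + sin(π*x/2)) dx. Term by term:
  ∫_0^2 4*x*sin(π*x/2) dx = 16/π;  ∫_0^2 sin(π*x/2) dx = 4/π.
Sum: 16/π + 4/π = 20/π.
So RHS = -∫_0^2 v(x) φ(x) dx = -20/π.
LHS = RHS, so the identity holds for this test φ.
Moreover u is smooth here and v(x) = u'(x) = 4*x + 1 pointwise, so the identity holds for every test function. Hence v is the weak derivative of u.


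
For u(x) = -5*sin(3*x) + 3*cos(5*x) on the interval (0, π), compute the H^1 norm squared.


||u||_{H^1(0,π)}^2 = 242*π

u'(x) = -15*sin(5*x) - 15*cos(3*x).
Expand u² and (u')² and integrate term by term on (0, π), using: for integers n ≥ 1, ∫_0^π sin²(nx) dx = ∫_0^π cos²(nx) dx = π/2; for n ≠ n', ∫_0^π sin(nx)sin(n'x) dx = ∫_0^π cos(nx)cos(n'x) dx = 0; and by product-to-sum, ∫_0^π sin(nx)cos(n'x) dx = ½∫_0^π [sin((n+n')x) + sin((n−n')x)] dx, which is 0 when n+n' is even and 2n/(n²−n'²) when n+n' is odd (it need not vanish on (0, π)).
  u² squared terms: (-5)²·∫sin(3x)² dx = 25·π/2 = 25*π/2;  (3)²·∫cos(5x)² dx = 9·π/2 = 9*π/2.
  u² cross terms: 2·(-5)·(3)·∫sin(3x)·cos(5x) dx = -30·(0) = 0.
  So ∫_0^π u² dx = 25*π/2 + 9*π/2 + 0 = 17*π.
  (u')² squared terms: (-15)²·∫cos(3x)² dx = 225·π/2 = 225*π/2;  (-15)²·∫sin(5x)² dx = 225·π/2 = 225*π/2.
  (u')² cross terms: 2·(-15)·(-15)·∫cos(3x)·sin(5x) dx = 450·(0) = 0.
  So ∫_0^π (u')² dx = 225*π/2 + 225*π/2 + 0 = 225*π.
||u||_{H^1}^2 = (17*π) + (225*π) = 242*π.


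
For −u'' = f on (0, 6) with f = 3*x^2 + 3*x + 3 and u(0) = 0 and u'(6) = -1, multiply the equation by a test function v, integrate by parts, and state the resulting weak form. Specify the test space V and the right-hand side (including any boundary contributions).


V = {v ∈ H^1(0, 6) : v(0) = 0} (test functions vanish at x = 0 where u is specified); weak form: ∫_0^6 u'v' dx = ∫_0^6 (3*x^2 + 3*x + 3) v dx − v(6) for all v ∈ V.

Multiply both sides by a test function v and integrate from 0 to 6:
  ∫_0^6 −u''(x) v(x) dx = ∫_0^6 f(x) v(x) dx.
Integrate the LHS by parts once:
  ∫_0^6 −u'' v dx = −[u'(x) v(x)]_0^6 + ∫_0^6 u'(x) v'(x) dx.
Thus ∫_0^6 u'(x) v'(x) dx = ∫_0^6 f(x) v(x) dx + [u'(x) v(x)]_0^6.
Choose V so that boundary terms are either known or forced to vanish.
Mixed BC: u(0) = 0 (Dirichlet) and u'(6) = -1 (Neumann). Define V = {v ∈ H^1(0, 6) : v(0) = 0}. Then [u' v]_0^6 = u'(6)·v(6) − u'(0)·0 = − v(6).
Weak formulation: find u (satisfying any essential BC) such that ∫_0^6 u'(x) v'(x) dx = ∫_0^6 f v dx − v(6) for all v ∈ V (Dirichlet at 0 absorbed into V; Neumann datum at x = 6 contributes the boundary term).
Substituting f(x) = 3*x^2 + 3*x + 3, the right-hand side is ∫_0^6 (3*x^2 + 3*x + 3) v dx − v(6).


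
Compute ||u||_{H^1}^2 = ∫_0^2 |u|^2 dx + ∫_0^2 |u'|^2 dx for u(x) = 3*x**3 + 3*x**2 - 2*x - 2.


||u||_{H^1}^2 = 121216/105

The H^1 norm (squared) on an interval (0, L) is
  ||u||_{H^1}^2 = ∫_0^L u(x)^2 dx + ∫_0^L u'(x)^2 dx.
Compute u'(x) = 9*x**2 + 6*x - 2.
Then u(x)^2 = 9*x**6 + 18*x**5 - 3*x**4 - 24*x**3 - 8*x**2 + 8*x + 4 and u'(x)^2 = 81*x**4 + 108*x**3 - 24*x + 4.
Integrate each monomial from 0 to 2 using ∫_0^2 c·x^n dx = c·2^(n+1)/(n+1):
  ∫_0^2 u(x)^2 dx = ∫_0^2 (9*x^6 + 18*x^5 - 3*x^4 - 24*x^3 - 8*x^2 + 8*x + 4) dx. Term by term:
    ∫_0^2 9*x^6 dx = 1152/7;  ∫_0^2 18*x^5 dx = 192;  ∫_0^2 -3*x^4 dx = -96/5;
    ∫_0^2 -24*x^3 dx = -96;  ∫_0^2 -8*x^2 dx = -64/3;  ∫_0^2 8*x dx = 16;
    ∫_0^2 4 dx = 8.
  Sum: 1152/7 + 192 − 96/5 − 96 − 64/3 + 16 + 8 = 25624/105.
  ∫_0^2 u'(x)^2 dx = ∫_0^2 (81*x^4 + 108*x^3 - 24*x + 4) dx. Term by term:
    ∫_0^2 81*x^4 dx = 2592/5;  ∫_0^2 108*x^3 dx = 432;  ∫_0^2 -24*x dx = -48;
    ∫_0^2 4 dx = 8.
  Sum: 2592/5 + 432 − 48 + 8 = 4552/5.
Adding: ||u||_{H^1}^2 = 25624/105 + 4552/5 = 121216/105.


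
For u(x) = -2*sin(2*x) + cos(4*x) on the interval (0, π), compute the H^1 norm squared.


||u||_{H^1(0,π)}^2 = 37*π/2

u'(x) = -4*sin(4*x) - 4*cos(2*x).
Expand u² and (u')² and integrate term by term on (0, π), using: for integers n ≥ 1, ∫_0^π sin²(nx) dx = ∫_0^π cos²(nx) dx = π/2; for n ≠ n', ∫_0^π sin(nx)sin(n'x) dx = ∫_0^π cos(nx)cos(n'x) dx = 0; and by product-to-sum, ∫_0^π sin(nx)cos(n'x) dx = ½∫_0^π [sin((n+n')x) + sin((n−n')x)] dx, which is 0 when n+n' is even and 2n/(n²−n'²) when n+n' is odd (it need not vanish on (0, π)).
  u² squared terms: (-2)²·∫sin(2x)² dx = 4·π/2 = 2*π;  (1)²·∫cos(4x)² dx = 1·π/2 = π/2.
  u² cross terms: 2·(-2)·(1)·∫sin(2x)·cos(4x) dx = -4·(0) = 0.
  So ∫_0^π u² dx = 2*π + π/2 + 0 = 5*π/2.
  (u')² squared terms: (-4)²·∫cos(2x)² dx = 16·π/2 = 8*π;  (-4)²·∫sin(4x)² dx = 16·π/2 = 8*π.
  (u')² cross terms: 2·(-4)·(-4)·∫cos(2x)·sin(4x) dx = 32·(0) = 0.
  So ∫_0^π (u')² dx = 8*π + 8*π + 0 = 16*π.
||u||_{H^1}^2 = (5*π/2) + (16*π) = 37*π/2.


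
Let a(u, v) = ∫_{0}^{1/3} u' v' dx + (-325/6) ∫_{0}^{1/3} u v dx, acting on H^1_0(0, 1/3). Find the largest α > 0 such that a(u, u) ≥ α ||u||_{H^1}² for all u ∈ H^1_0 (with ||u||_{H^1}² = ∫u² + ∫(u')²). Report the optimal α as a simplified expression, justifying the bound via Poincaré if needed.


α = (-325 + 54*π^2)/(6*(1 + 9*π^2))

Coercivity of a(·,·) on H^1_0(0, 1/3) means a(u, u) ≥ α ||u||_{H^1}² for every u ∈ H^1_0.
The interval has length L = 1/3, and Poincaré/coercivity depend only on L. Here a(u, u) = ∫(u')² + (-325/6)·∫u².
Here c = -325/6 < 0 with |c| < (π/L)² = 9*π^2, so coercivity still holds. The condition a(u,u) ≥ α||u||_{H^1}² reads (1−α)∫(u')² ≥ (α−c)∫u². Any admissible α is ≤ 1 (rapidly oscillating u have ∫u²/∫(u')² → 0), and α = 1 would force 0 ≥ (1−c)∫u², impossible since c < 1; so 1−α > 0. By the sharp Poincaré inequality on H^1_0 of an interval of length L, ∫(u')² ≥ (π/L)²∫u² with equality for the first sine mode sin(π(x−x₀)/L) (x₀ the left endpoint), so the inequality holds for all u iff (1−α)(π/L)² ≥ α − c, i.e. α ≤ ((π/L)² + c)/((π/L)² + 1) = (1 + c(L/π)²)/(1 + (L/π)²). (Direct route, valid since c ≤ 0: Poincaré gives c∫u² ≥ c(L/π)²∫(u')², so a(u,u) ≥ (1 + c(L/π)²)∫(u')², while ||u||_{H^1}² ≤ (1 + (L/π)²)∫(u')²; dividing yields the same α.) With (π/L)² = 9*π^2 and c = -325/6, the largest admissible constant is α = ((π/L)² + c)/((π/L)² + 1).
Simplifying, α = (-325 + 54*π^2)/(6*(1 + 9*π^2)).


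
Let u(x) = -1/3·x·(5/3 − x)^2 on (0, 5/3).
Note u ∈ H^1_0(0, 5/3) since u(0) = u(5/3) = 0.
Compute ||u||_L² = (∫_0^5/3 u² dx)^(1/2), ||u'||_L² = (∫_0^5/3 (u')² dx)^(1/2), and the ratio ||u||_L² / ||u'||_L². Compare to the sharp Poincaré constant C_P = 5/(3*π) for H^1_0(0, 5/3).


||u||_L² / ||u'||_L² = 5*sqrt(14)/42 < C_P = 5/(3*π).

u(x) = -1/3·x·(5/3 − x)^2, so u'(x) = (5 - 9*x)*(3*x - 5)/27.
u(x) = -1/3·x·(5/3 − x)^2 vanishes at x = 0 and x = 5/3, so u ∈ H^1_0(0, 5/3). Differentiate via the product rule and integrate the resulting polynomials term by term.
  ∫_0^5/3 u² dx = ∫_0^5/3 (x^6/9 - 20*x^5/27 + 50*x^4/27 - 500*x^3/243 + 625*x^2/729) dx. Term by term:
    ∫_0^5/3 x^6/9 dx = 78125/137781;  ∫_0^5/3 -20*x^5/27 dx = -156250/59049;  ∫_0^5/3 50*x^4/27 dx = 31250/6561;
    ∫_0^5/3 -500*x^3/243 dx = -78125/19683;  ∫_0^5/3 625*x^2/729 dx = 78125/59049.
  Sum: 78125/137781 − 156250/59049 + 31250/6561 − 78125/19683 + 78125/59049 = 15625/413343.
  ∫_0^5/3 (u')² dx = ∫_0^5/3 (x^4 - 40*x^3/9 + 550*x^2/81 - 1000*x/243 + 625/729) dx. Term by term:
    ∫_0^5/3 x^4 dx = 625/243;  ∫_0^5/3 -40*x^3/9 dx = -6250/729;  ∫_0^5/3 550*x^2/81 dx = 68750/6561;
    ∫_0^5/3 -1000*x/243 dx = -12500/2187;  ∫_0^5/3 625/729 dx = 3125/2187.
  Sum: 625/243 − 6250/729 + 68750/6561 − 12500/2187 + 3125/2187 = 1250/6561.
∫_0^5/3 u² dx = 15625/413343, so ||u||_L² = 125*sqrt(7)/1701.
∫_0^5/3 (u')² dx = 1250/6561, so ||u'||_L² = 25*sqrt(2)/81.
Ratio ||u||_L² / ||u'||_L² = 5*sqrt(14)/42.
Sharp Poincaré constant on H^1_0(0, 5/3) is C_P = L/π = 5/(3*π), achieved by sin(3*π/5·x).
A polynomial bump cannot attain the sharp Poincaré constant (only the first sine eigenfunction does), so the ratio is strictly less than C_P, consistent with ||u||_L² ≤ C_P ||u'||_L².


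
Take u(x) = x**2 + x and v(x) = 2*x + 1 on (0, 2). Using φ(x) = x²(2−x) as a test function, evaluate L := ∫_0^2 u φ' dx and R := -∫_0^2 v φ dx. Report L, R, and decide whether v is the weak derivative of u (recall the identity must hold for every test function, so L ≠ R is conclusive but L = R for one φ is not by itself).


LHS = -68/15, RHS = -68/15. Yes, v = u' weakly.

u(x) = x**2 + x, classical derivative u'(x) = 2*x + 1.
φ(x) = x²(2−x), so φ'(x) = x*(4 - 3*x).
Note φ(0) = φ(2) = 0, so the boundary term u·φ vanishes.
LHS = ∫_0^2 u(x) φ'(x) dx = ∫_0^2 (-3*x^4 + x^3 + 4*x^2) dx. Term by term:
  ∫_0^2 -3*x^4 dx = -96/5;  ∫_0^2 x^3 dx = 4;  ∫_0^2 4*x^2 dx = 32/3.
Sum: -96/5 + 4 + 32/3 = -68/15.
So LHS = -68/15.
∫_0^2 v(x) φ(x) dx = ∫_0^2 (-2*x^4 + 3*x^3 + 2*x^2) dx. Term by term:
  ∫_0^2 -2*x^4 dx = -64/5;  ∫_0^2 3*x^3 dx = 12;  ∫_0^2 2*x^2 dx = 16/3.
Sum: -64/5 + 12 + 16/3 = 68/15.
So RHS = -∫_0^2 v(x) φ(x) dx = -68/15.
LHS = RHS, so the identity holds for this test φ.
Moreover u is smooth here and v(x) = u'(x) = 2*x + 1 pointwise, so the identity holds for every test function. Hence v is the weak derivative of u.


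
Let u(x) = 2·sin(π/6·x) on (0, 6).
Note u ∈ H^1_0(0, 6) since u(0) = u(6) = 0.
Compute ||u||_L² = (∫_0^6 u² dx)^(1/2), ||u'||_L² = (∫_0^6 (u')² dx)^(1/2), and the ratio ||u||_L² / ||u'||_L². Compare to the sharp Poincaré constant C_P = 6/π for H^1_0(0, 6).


||u||_L² / ||u'||_L² = 6/π = C_P.

u(x) = 2·sin(π/6·x), so u'(x) = π*cos(π*x/6)/3.
Writing u(x) = A·sin(kπx/L) with A = 2 and k = 1, use ∫_0^L sin²(kπx/L) dx = L/2 and ∫_0^L cos²(kπx/L) dx = L/2.
u² = 4·sin²(π/6·x) and (u')² = π^2/9·cos²(π/6·x), and each of sin², cos² integrates to L/2 = 3 over (0, 6).
∫_0^6 u² dx = 12, so ||u||_L² = 2*sqrt(3).
∫_0^6 (u')² dx = π^2/3, so ||u'||_L² = sqrt(3)*π/3.
Ratio ||u||_L² / ||u'||_L² = 6/π.
Sharp Poincaré constant on H^1_0(0, 6) is C_P = L/π = 6/π, achieved by sin(π/6·x).
This is the k = 1 eigenfunction (up to amplitude), so the ratio equals the sharp Poincaré constant exactly.


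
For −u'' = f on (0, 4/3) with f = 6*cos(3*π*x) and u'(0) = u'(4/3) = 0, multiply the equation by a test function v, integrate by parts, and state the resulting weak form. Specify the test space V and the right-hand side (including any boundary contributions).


V = H^1(0, 4/3) (no boundary constraint on v; u is determined up to an additive constant); weak form: ∫_0^4/3 u'v' dx = ∫_0^4/3 (6*cos(3*π*x)) v dx for all v ∈ V.

Multiply both sides by a test function v and integrate from 0 to 4/3:
  ∫_0^4/3 −u''(x) v(x) dx = ∫_0^4/3 f(x) v(x) dx.
Integrate the LHS by parts once:
  ∫_0^4/3 −u'' v dx = −[u'(x) v(x)]_0^4/3 + ∫_0^4/3 u'(x) v'(x) dx.
Thus ∫_0^4/3 u'(x) v'(x) dx = ∫_0^4/3 f(x) v(x) dx + [u'(x) v(x)]_0^4/3.
Choose V so that boundary terms are either known or forced to vanish.
u has homogeneous Neumann: u'(0) = u'(4/3) = 0. So [u' v]_0^4/3 = 0·v(4/3) − 0·v(0) = 0 for any v; take V = H^1(0, 4/3).
Weak formulation: find u (satisfying any essential BC) such that ∫_0^4/3 u'(x) v'(x) dx = ∫_0^4/3 f v dx for all v ∈ V (homogeneous Neumann, so boundary terms vanish).
Substituting f(x) = 6*cos(3*π*x), the right-hand side is ∫_0^4/3 (6*cos(3*π*x)) v dx.
Compatibility check (pure Neumann): taking v ≡ 1 ∈ V gives 0 = ∫_0^4/3 f dx + (0) − (0), i.e. ∫_0^4/3 f dx must equal u'(0) − u'(4/3) = 0. Indeed ∫_0^4/3 (6*cos(3*π*x)) dx = 0, so the data are compatible. The solution is then unique only up to an additive constant (fix it e.g. by requiring ∫_0^4/3 u dx = 0).


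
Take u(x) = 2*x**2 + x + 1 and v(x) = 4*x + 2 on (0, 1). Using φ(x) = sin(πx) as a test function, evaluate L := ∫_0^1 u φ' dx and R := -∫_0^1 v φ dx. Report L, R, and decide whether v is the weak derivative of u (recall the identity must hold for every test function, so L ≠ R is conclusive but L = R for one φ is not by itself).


LHS = -6/π, RHS = -8/π. No, v is not the weak derivative of u.

u(x) = 2*x**2 + x + 1, classical derivative u'(x) = 4*x + 1.
φ(x) = sin(πx), so φ'(x) = π*cos(π*x).
Note φ(0) = φ(1) = 0, so the boundary term u·φ vanishes.
LHS = ∫_0^1 u(x) φ'(x) dx = ∫_0^1 (2*π*x^2*cos(π*x) + π*x*cos(π*x) + π*cos(π*x)) dx. Term by term:
  ∫_0^1 π*cos(π*x) dx = 0;  ∫_0^1 π*x*cos(π*x) dx = -2/π;  ∫_0^1 2*π*x^2*cos(π*x) dx = -4/π.
Sum: 0 − 2/π − 4/π = -6/π.
So LHS = -6/π.
∫_0^1 v(x) φ(x) dx = ∫_0^1 (4*x*sin(π*x) + 2*sin(π*x)) dx. Term by term:
  ∫_0^1 2*sin(π*x) dx = 4/π;  ∫_0^1 4*x*sin(π*x) dx = 4/π.
Sum: 4/π + 4/π = 8/π.
So RHS = -∫_0^1 v(x) φ(x) dx = -8/π.
LHS − RHS = 2/π ≠ 0, so the identity fails.
(For a valid weak derivative the identity must hold for EVERY test function, in particular this one. The failure shows v is NOT the weak derivative of u.)
Correct weak derivative would be u'(x) = 4*x + 1.


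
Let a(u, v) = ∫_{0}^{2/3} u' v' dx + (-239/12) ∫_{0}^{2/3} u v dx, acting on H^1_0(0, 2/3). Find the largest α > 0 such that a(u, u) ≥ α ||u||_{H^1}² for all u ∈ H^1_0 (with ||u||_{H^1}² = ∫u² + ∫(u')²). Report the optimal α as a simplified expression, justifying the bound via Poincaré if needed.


α = (-239 + 27*π^2)/(3*(4 + 9*π^2))

Coercivity of a(·,·) on H^1_0(0, 2/3) means a(u, u) ≥ α ||u||_{H^1}² for every u ∈ H^1_0.
The interval has length L = 2/3, and Poincaré/coercivity depend only on L. Here a(u, u) = ∫(u')² + (-239/12)·∫u².
Here c = -239/12 < 0 with |c| < (π/L)² = 9*π^2/4, so coercivity still holds. The condition a(u,u) ≥ α||u||_{H^1}² reads (1−α)∫(u')² ≥ (α−c)∫u². Any admissible α is ≤ 1 (rapidly oscillating u have ∫u²/∫(u')² → 0), and α = 1 would force 0 ≥ (1−c)∫u², impossible since c < 1; so 1−α > 0. By the sharp Poincaré inequality on H^1_0 of an interval of length L, ∫(u')² ≥ (π/L)²∫u² with equality for the first sine mode sin(π(x−x₀)/L) (x₀ the left endpoint), so the inequality holds for all u iff (1−α)(π/L)² ≥ α − c, i.e. α ≤ ((π/L)² + c)/((π/L)² + 1) = (1 + c(L/π)²)/(1 + (L/π)²). (Direct route, valid since c ≤ 0: Poincaré gives c∫u² ≥ c(L/π)²∫(u')², so a(u,u) ≥ (1 + c(L/π)²)∫(u')², while ||u||_{H^1}² ≤ (1 + (L/π)²)∫(u')²; dividing yields the same α.) With (π/L)² = 9*π^2/4 and c = -239/12, the largest admissible constant is α = ((π/L)² + c)/((π/L)² + 1).
Simplifying, α = (-239 + 27*π^2)/(3*(4 + 9*π^2)).


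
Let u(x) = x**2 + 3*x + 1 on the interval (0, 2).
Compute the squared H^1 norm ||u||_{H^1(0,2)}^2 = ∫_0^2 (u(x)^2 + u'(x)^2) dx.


||u||_{H^1}^2 = 632/5

The H^1 norm (squared) on an interval (0, L) is
  ||u||_{H^1}^2 = ∫_0^L u(x)^2 dx + ∫_0^L u'(x)^2 dx.
Compute u'(x) = 2*x + 3.
Then u(x)^2 = x**4 + 6*x**3 + 11*x**2 + 6*x + 1 and u'(x)^2 = 4*x**2 + 12*x + 9.
Integrate each monomial from 0 to 2 using ∫_0^2 c·x^n dx = c·2^(n+1)/(n+1):
  ∫_0^2 u(x)^2 dx = ∫_0^2 (x^4 + 6*x^3 + 11*x^2 + 6*x + 1) dx. Term by term:
    ∫_0^2 x^4 dx = 32/5;  ∫_0^2 6*x^3 dx = 24;  ∫_0^2 11*x^2 dx = 88/3;
    ∫_0^2 6*x dx = 12;  ∫_0^2 1 dx = 2.
  Sum: 32/5 + 24 + 88/3 + 12 + 2 = 1106/15.
  ∫_0^2 u'(x)^2 dx = ∫_0^2 (4*x^2 + 12*x + 9) dx. Term by term:
    ∫_0^2 4*x^2 dx = 32/3;  ∫_0^2 12*x dx = 24;  ∫_0^2 9 dx = 18.
  Sum: 32/3 + 24 + 18 = 158/3.
Adding: ||u||_{H^1}^2 = 1106/15 + 158/3 = 632/5.


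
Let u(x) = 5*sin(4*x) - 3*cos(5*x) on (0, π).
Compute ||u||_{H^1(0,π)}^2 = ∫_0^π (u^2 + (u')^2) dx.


||u||_{H^1(0,π)}^2 = 2080/3 + 659*π/2

u'(x) = 15*sin(5*x) + 20*cos(4*x).
Expand u² and (u')² and integrate term by term on (0, π), using: for integers n ≥ 1, ∫_0^π sin²(nx) dx = ∫_0^π cos²(nx) dx = π/2; for n ≠ n', ∫_0^π sin(nx)sin(n'x) dx = ∫_0^π cos(nx)cos(n'x) dx = 0; and by product-to-sum, ∫_0^π sin(nx)cos(n'x) dx = ½∫_0^π [sin((n+n')x) + sin((n−n')x)] dx, which is 0 when n+n' is even and 2n/(n²−n'²) when n+n' is odd (it need not vanish on (0, π)).
  u² squared terms: (-3)²·∫cos(5x)² dx = 9·π/2 = 9*π/2;  (5)²·∫sin(4x)² dx = 25·π/2 = 25*π/2.
  u² cross terms: 2·(-3)·(5)·∫cos(5x)·sin(4x) dx = -30·(-8/9) = 80/3.
  So ∫_0^π u² dx = 9*π/2 + 25*π/2 + 80/3 = 80/3 + 17*π.
  (u')² squared terms: (15)²·∫sin(5x)² dx = 225·π/2 = 225*π/2;  (20)²·∫cos(4x)² dx = 400·π/2 = 200*π.
  (u')² cross terms: 2·(15)·(20)·∫sin(5x)·cos(4x) dx = 600·(10/9) = 2000/3.
  So ∫_0^π (u')² dx = 225*π/2 + 200*π + 2000/3 = 2000/3 + 625*π/2.
||u||_{H^1}^2 = (80/3 + 17*π) + (2000/3 + 625*π/2) = 2080/3 + 659*π/2.


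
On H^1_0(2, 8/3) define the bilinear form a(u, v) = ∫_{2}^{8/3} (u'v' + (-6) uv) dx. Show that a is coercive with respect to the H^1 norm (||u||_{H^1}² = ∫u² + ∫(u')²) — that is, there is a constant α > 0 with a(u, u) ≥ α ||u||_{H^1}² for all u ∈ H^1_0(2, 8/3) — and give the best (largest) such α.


α = 3*(-8 + 3*π^2)/(4 + 9*π^2)

Coercivity of a(·,·) on H^1_0(2, 8/3) means a(u, u) ≥ α ||u||_{H^1}² for every u ∈ H^1_0.
The interval has length L = 2/3, and Poincaré/coercivity depend only on L. Here a(u, u) = ∫(u')² + (-6)·∫u².
Here c = -6 < 0 with |c| < (π/L)² = 9*π^2/4, so coercivity still holds. The condition a(u,u) ≥ α||u||_{H^1}² reads (1−α)∫(u')² ≥ (α−c)∫u². Any admissible α is ≤ 1 (rapidly oscillating u have ∫u²/∫(u')² → 0), and α = 1 would force 0 ≥ (1−c)∫u², impossible since c < 1; so 1−α > 0. By the sharp Poincaré inequality on H^1_0 of an interval of length L, ∫(u')² ≥ (π/L)²∫u² with equality for the first sine mode sin(π(x−x₀)/L) (x₀ the left endpoint), so the inequality holds for all u iff (1−α)(π/L)² ≥ α − c, i.e. α ≤ ((π/L)² + c)/((π/L)² + 1) = (1 + c(L/π)²)/(1 + (L/π)²). (Direct route, valid since c ≤ 0: Poincaré gives c∫u² ≥ c(L/π)²∫(u')², so a(u,u) ≥ (1 + c(L/π)²)∫(u')², while ||u||_{H^1}² ≤ (1 + (L/π)²)∫(u')²; dividing yields the same α.) With (π/L)² = 9*π^2/4 and c = -6, the largest admissible constant is α = ((π/L)² + c)/((π/L)² + 1).
Simplifying, α = 3*(-8 + 3*π^2)/(4 + 9*π^2).


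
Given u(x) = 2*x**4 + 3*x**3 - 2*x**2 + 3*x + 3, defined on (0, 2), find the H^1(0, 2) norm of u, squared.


||u||_{H^1}^2 = 1194856/315

The H^1 norm (squared) on an interval (0, L) is
  ||u||_{H^1}^2 = ∫_0^L u(x)^2 dx + ∫_0^L u'(x)^2 dx.
Compute u'(x) = 8*x**3 + 9*x**2 - 4*x + 3.
Then u(x)^2 = 4*x**8 + 12*x**7 + x**6 + 34*x**4 + 6*x**3 - 3*x**2 + 18*x + 9 and u'(x)^2 = 64*x**6 + 144*x**5 + 17*x**4 - 24*x**3 + 70*x**2 - 24*x + 9.
Integrate each monomial from 0 to 2 using ∫_0^2 c·x^n dx = c·2^(n+1)/(n+1):
  ∫_0^2 u(x)^2 dx = ∫_0^2 (4*x^8 + 12*x^7 + x^6 + 34*x^4 + 6*x^3 - 3*x^2 + 18*x + 9) dx. Term by term:
    ∫_0^2 4*x^8 dx = 2048/9;  ∫_0^2 12*x^7 dx = 384;  ∫_0^2 x^6 dx = 128/7;
    ∫_0^2 34*x^4 dx = 1088/5;  ∫_0^2 6*x^3 dx = 24;  ∫_0^2 -3*x^2 dx = -8;
    ∫_0^2 18*x dx = 36;  ∫_0^2 9 dx = 18.
  Sum: 2048/9 + 384 + 128/7 + 1088/5 + 24 − 8 + 36 + 18 = 288994/315.
  ∫_0^2 u'(x)^2 dx = ∫_0^2 (64*x^6 + 144*x^5 + 17*x^4 - 24*x^3 + 70*x^2 - 24*x + 9) dx. Term by term:
    ∫_0^2 64*x^6 dx = 8192/7;  ∫_0^2 144*x^5 dx = 1536;  ∫_0^2 17*x^4 dx = 544/5;
    ∫_0^2 -24*x^3 dx = -96;  ∫_0^2 70*x^2 dx = 560/3;  ∫_0^2 -24*x dx = -48;
    ∫_0^2 9 dx = 18.
  Sum: 8192/7 + 1536 + 544/5 − 96 + 560/3 − 48 + 18 = 301954/105.
Adding: ||u||_{H^1}^2 = 288994/315 + 301954/105 = 1194856/315.


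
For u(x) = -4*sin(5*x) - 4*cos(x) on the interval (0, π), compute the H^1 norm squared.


||u||_{H^1(0,π)}^2 = 224*π

u'(x) = 4*sin(x) - 20*cos(5*x).
Expand u² and (u')² and integrate term by term on (0, π), using: for integers n ≥ 1, ∫_0^π sin²(nx) dx = ∫_0^π cos²(nx) dx = π/2; for n ≠ n', ∫_0^π sin(nx)sin(n'x) dx = ∫_0^π cos(nx)cos(n'x) dx = 0; and by product-to-sum, ∫_0^π sin(nx)cos(n'x) dx = ½∫_0^π [sin((n+n')x) + sin((n−n')x)] dx, which is 0 when n+n' is even and 2n/(n²−n'²) when n+n' is odd (it need not vanish on (0, π)).
  u² squared terms: (-4)²·∫cos(x)² dx = 16·π/2 = 8*π;  (-4)²·∫sin(5x)² dx = 16·π/2 = 8*π.
  u² cross terms: 2·(-4)·(-4)·∫cos(x)·sin(5x) dx = 32·(0) = 0.
  So ∫_0^π u² dx = 8*π + 8*π + 0 = 16*π.
  (u')² squared terms: (-20)²·∫cos(5x)² dx = 400·π/2 = 200*π;  (4)²·∫sin(x)² dx = 16·π/2 = 8*π.
  (u')² cross terms: 2·(-20)·(4)·∫cos(5x)·sin(x) dx = -160·(0) = 0.
  So ∫_0^π (u')² dx = 200*π + 8*π + 0 = 208*π.
||u||_{H^1}^2 = (16*π) + (208*π) = 224*π.


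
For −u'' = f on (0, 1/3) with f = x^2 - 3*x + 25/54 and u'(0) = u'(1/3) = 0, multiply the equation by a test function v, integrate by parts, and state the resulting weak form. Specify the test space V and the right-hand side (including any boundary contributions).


V = H^1(0, 1/3) (no boundary constraint on v; u is determined up to an additive constant); weak form: ∫_0^1/3 u'v' dx = ∫_0^1/3 (x^2 - 3*x + 25/54) v dx for all v ∈ V.

Multiply both sides by a test function v and integrate from 0 to 1/3:
  ∫_0^1/3 −u''(x) v(x) dx = ∫_0^1/3 f(x) v(x) dx.
Integrate the LHS by parts once:
  ∫_0^1/3 −u'' v dx = −[u'(x) v(x)]_0^1/3 + ∫_0^1/3 u'(x) v'(x) dx.
Thus ∫_0^1/3 u'(x) v'(x) dx = ∫_0^1/3 f(x) v(x) dx + [u'(x) v(x)]_0^1/3.
Choose V so that boundary terms are either known or forced to vanish.
u has homogeneous Neumann: u'(0) = u'(1/3) = 0. So [u' v]_0^1/3 = 0·v(1/3) − 0·v(0) = 0 for any v; take V = H^1(0, 1/3).
Weak formulation: find u (satisfying any essential BC) such that ∫_0^1/3 u'(x) v'(x) dx = ∫_0^1/3 f v dx for all v ∈ V (homogeneous Neumann, so boundary terms vanish).
Substituting f(x) = x^2 - 3*x + 25/54, the right-hand side is ∫_0^1/3 (x^2 - 3*x + 25/54) v dx.
Compatibility check (pure Neumann): taking v ≡ 1 ∈ V gives 0 = ∫_0^1/3 f dx + (0) − (0), i.e. ∫_0^1/3 f dx must equal u'(0) − u'(1/3) = 0. Indeed ∫_0^1/3 (x^2 - 3*x + 25/54) dx = 0, so the data are compatible. The solution is then unique only up to an additive constant (fix it e.g. by requiring ∫_0^1/3 u dx = 0).


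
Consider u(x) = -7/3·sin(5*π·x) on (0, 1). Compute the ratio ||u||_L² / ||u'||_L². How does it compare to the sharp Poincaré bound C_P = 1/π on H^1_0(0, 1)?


||u||_L² / ||u'||_L² = 1/(5*π) < C_P = 1/π.

u(x) = -7/3·sin(5*π·x), so u'(x) = -35*π*cos(5*π*x)/3.
Writing u(x) = A·sin(kπx/L) with A = -7/3 and k = 5, use ∫_0^L sin²(kπx/L) dx = L/2 and ∫_0^L cos²(kπx/L) dx = L/2.
u² = 49/9·sin²(5*π·x) and (u')² = 1225*π^2/9·cos²(5*π·x), and each of sin², cos² integrates to L/2 = 1/2 over (0, 1).
∫_0^1 u² dx = 49/18, so ||u||_L² = 7*sqrt(2)/6.
∫_0^1 (u')² dx = 1225*π^2/18, so ||u'||_L² = 35*sqrt(2)*π/6.
Ratio ||u||_L² / ||u'||_L² = 1/(5*π).
Sharp Poincaré constant on H^1_0(0, 1) is C_P = L/π = 1/π, achieved by sin(π·x).
This is the k = 5 harmonic; the ratio L/(kπ) is strictly less than C_P = L/π, consistent with the sharp inequality ||u||_L² ≤ C_P ||u'||_L².


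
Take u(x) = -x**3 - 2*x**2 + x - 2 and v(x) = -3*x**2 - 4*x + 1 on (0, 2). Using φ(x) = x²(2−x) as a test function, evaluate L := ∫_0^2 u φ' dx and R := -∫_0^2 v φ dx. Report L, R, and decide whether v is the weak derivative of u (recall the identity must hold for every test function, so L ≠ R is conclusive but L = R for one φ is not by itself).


LHS = 172/15, RHS = 172/15. Yes, v = u' weakly.

u(x) = -x**3 - 2*x**2 + x - 2, classical derivative u'(x) = -3*x**2 - 4*x + 1.
φ(x) = x²(2−x), so φ'(x) = x*(4 - 3*x).
Note φ(0) = φ(2) = 0, so the boundary term u·φ vanishes.
LHS = ∫_0^2 u(x) φ'(x) dx = ∫_0^2 (3*x^5 + 2*x^4 - 11*x^3 + 10*x^2 - 8*x) dx. Term by term:
  ∫_0^2 3*x^5 dx = 32;  ∫_0^2 2*x^4 dx = 64/5;  ∫_0^2 -11*x^3 dx = -44;
  ∫_0^2 10*x^2 dx = 80/3;  ∫_0^2 -8*x dx = -16.
Sum: 32 + 64/5 − 44 + 80/3 − 16 = 172/15.
So LHS = 172/15.
∫_0^2 v(x) φ(x) dx = ∫_0^2 (3*x^5 - 2*x^4 - 9*x^3 + 2*x^2) dx. Term by term:
  ∫_0^2 3*x^5 dx = 32;  ∫_0^2 -2*x^4 dx = -64/5;  ∫_0^2 -9*x^3 dx = -36;
  ∫_0^2 2*x^2 dx = 16/3.
Sum: 32 − 64/5 − 36 + 16/3 = -172/15.
So RHS = -∫_0^2 v(x) φ(x) dx = 172/15.
LHS = RHS, so the identity holds for this test φ.
Moreover u is smooth here and v(x) = u'(x) = -3*x**2 - 4*x + 1 pointwise, so the identity holds for every test function. Hence v is the weak derivative of u.


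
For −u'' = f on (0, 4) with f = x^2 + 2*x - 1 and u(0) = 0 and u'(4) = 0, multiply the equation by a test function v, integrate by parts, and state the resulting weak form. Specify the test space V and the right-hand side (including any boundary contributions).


V = {v ∈ H^1(0, 4) : v(0) = 0} (test functions vanish at x = 0 where u is specified); weak form: ∫_0^4 u'v' dx = ∫_0^4 (x^2 + 2*x - 1) v dx for all v ∈ V.

Multiply both sides by a test function v and integrate from 0 to 4:
  ∫_0^4 −u''(x) v(x) dx = ∫_0^4 f(x) v(x) dx.
Integrate the LHS by parts once:
  ∫_0^4 −u'' v dx = −[u'(x) v(x)]_0^4 + ∫_0^4 u'(x) v'(x) dx.
Thus ∫_0^4 u'(x) v'(x) dx = ∫_0^4 f(x) v(x) dx + [u'(x) v(x)]_0^4.
Choose V so that boundary terms are either known or forced to vanish.
Mixed BC: u(0) = 0 (Dirichlet) and u'(4) = 0 (Neumann). Define V = {v ∈ H^1(0, 4) : v(0) = 0}. Then [u' v]_0^4 = u'(4)·v(4) − u'(0)·0 = 0.
Weak formulation: find u (satisfying any essential BC) such that ∫_0^4 u'(x) v'(x) dx = ∫_0^4 f v dx for all v ∈ V (Dirichlet at 0 absorbed into V; the Neumann datum at x = 4 is zero, so no boundary term remains).
Substituting f(x) = x^2 + 2*x - 1, the right-hand side is ∫_0^4 (x^2 + 2*x - 1) v dx.


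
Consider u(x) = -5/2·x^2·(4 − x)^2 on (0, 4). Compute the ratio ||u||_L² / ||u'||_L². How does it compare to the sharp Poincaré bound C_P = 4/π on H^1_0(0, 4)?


||u||_L² / ||u'||_L² = 2*sqrt(3)/3 < C_P = 4/π.

u(x) = -5/2·x^2·(4 − x)^2, so u'(x) = 10*x*(-x^2 + 6*x - 8).
u(x) = -5/2·x^2·(4 − x)^2 vanishes at x = 0 and x = 4, so u ∈ H^1_0(0, 4). Differentiate via the product rule and integrate the resulting polynomials term by term.
  ∫_0^4 u² dx = ∫_0^4 (25*x^8/4 - 100*x^7 + 600*x^6 - 1600*x^5 + 1600*x^4) dx. Term by term:
    ∫_0^4 25*x^8/4 dx = 1638400/9;  ∫_0^4 -100*x^7 dx = -819200;  ∫_0^4 600*x^6 dx = 9830400/7;
    ∫_0^4 -1600*x^5 dx = -3276800/3;  ∫_0^4 1600*x^4 dx = 327680.
  Sum: 1638400/9 − 819200 + 9830400/7 − 3276800/3 + 327680 = 163840/63.
  ∫_0^4 (u')² dx = ∫_0^4 (100*x^6 - 1200*x^5 + 5200*x^4 - 9600*x^3 + 6400*x^2) dx. Term by term:
    ∫_0^4 100*x^6 dx = 1638400/7;  ∫_0^4 -1200*x^5 dx = -819200;  ∫_0^4 5200*x^4 dx = 1064960;
    ∫_0^4 -9600*x^3 dx = -614400;  ∫_0^4 6400*x^2 dx = 409600/3.
  Sum: 1638400/7 − 819200 + 1064960 − 614400 + 409600/3 = 40960/21.
∫_0^4 u² dx = 163840/63, so ||u||_L² = 128*sqrt(70)/21.
∫_0^4 (u')² dx = 40960/21, so ||u'||_L² = 64*sqrt(210)/21.
Ratio ||u||_L² / ||u'||_L² = 2*sqrt(3)/3.
Sharp Poincaré constant on H^1_0(0, 4) is C_P = L/π = 4/π, achieved by sin(π/4·x).
A polynomial bump cannot attain the sharp Poincaré constant (only the first sine eigenfunction does), so the ratio is strictly less than C_P, consistent with ||u||_L² ≤ C_P ||u'||_L².


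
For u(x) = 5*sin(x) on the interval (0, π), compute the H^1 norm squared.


||u||_{H^1(0,π)}^2 = 25*π

u'(x) = 5*cos(x).
Expand u² and (u')² and integrate term by term on (0, π), using: for integers n ≥ 1, ∫_0^π sin²(nx) dx = ∫_0^π cos²(nx) dx = π/2; for n ≠ n', ∫_0^π sin(nx)sin(n'x) dx = ∫_0^π cos(nx)cos(n'x) dx = 0; and by product-to-sum, ∫_0^π sin(nx)cos(n'x) dx = ½∫_0^π [sin((n+n')x) + sin((n−n')x)] dx, which is 0 when n+n' is even and 2n/(n²−n'²) when n+n' is odd (it need not vanish on (0, π)).
  u² squared terms: (5)²·∫sin(x)² dx = 25·π/2 = 25*π/2.
  So ∫_0^π u² dx = 25*π/2.
  (u')² squared terms: (5)²·∫cos(x)² dx = 25·π/2 = 25*π/2.
  So ∫_0^π (u')² dx = 25*π/2.
||u||_{H^1}^2 = (25*π/2) + (25*π/2) = 25*π.


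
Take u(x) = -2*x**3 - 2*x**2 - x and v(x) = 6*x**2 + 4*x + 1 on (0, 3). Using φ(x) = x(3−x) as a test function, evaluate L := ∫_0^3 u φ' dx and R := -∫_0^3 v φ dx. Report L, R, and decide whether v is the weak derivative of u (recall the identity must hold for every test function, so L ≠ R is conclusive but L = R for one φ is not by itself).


LHS = 522/5, RHS = -522/5. No, v is not the weak derivative of u.

u(x) = -2*x**3 - 2*x**2 - x, classical derivative u'(x) = -6*x**2 - 4*x - 1.
φ(x) = x(3−x), so φ'(x) = 3 - 2*x.
Note φ(0) = φ(3) = 0, so the boundary term u·φ vanishes.
LHS = ∫_0^3 u(x) φ'(x) dx = ∫_0^3 (4*x^4 - 2*x^3 - 4*x^2 - 3*x) dx. Term by term:
  ∫_0^3 4*x^4 dx = 972/5;  ∫_0^3 -2*x^3 dx = -81/2;  ∫_0^3 -4*x^2 dx = -36;
  ∫_0^3 -3*x dx = -27/2.
Sum: 972/5 − 81/2 − 36 − 27/2 = 522/5.
So LHS = 522/5.
∫_0^3 v(x) φ(x) dx = ∫_0^3 (-6*x^4 + 14*x^3 + 11*x^2 + 3*x) dx. Term by term:
  ∫_0^3 -6*x^4 dx = -1458/5;  ∫_0^3 14*x^3 dx = 567/2;  ∫_0^3 11*x^2 dx = 99;
  ∫_0^3 3*x dx = 27/2.
Sum: -1458/5 + 567/2 + 99 + 27/2 = 522/5.
So RHS = -∫_0^3 v(x) φ(x) dx = -522/5.
LHS − RHS = 1044/5 ≠ 0, so the identity fails.
(For a valid weak derivative the identity must hold for EVERY test function, in particular this one. The failure shows v is NOT the weak derivative of u.)
Correct weak derivative would be u'(x) = -6*x**2 - 4*x - 1.


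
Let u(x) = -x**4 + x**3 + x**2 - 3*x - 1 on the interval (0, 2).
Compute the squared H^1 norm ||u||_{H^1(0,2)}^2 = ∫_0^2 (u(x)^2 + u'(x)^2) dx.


||u||_{H^1}^2 = 8432/63

The H^1 norm (squared) on an interval (0, L) is
  ||u||_{H^1}^2 = ∫_0^L u(x)^2 dx + ∫_0^L u'(x)^2 dx.
Compute u'(x) = -4*x**3 + 3*x**2 + 2*x - 3.
Then u(x)^2 = x**8 - 2*x**7 - x**6 + 8*x**5 - 3*x**4 - 8*x**3 + 7*x**2 + 6*x + 1 and u'(x)^2 = 16*x**6 - 24*x**5 - 7*x**4 + 36*x**3 - 14*x**2 - 12*x + 9.
Integrate each monomial from 0 to 2 using ∫_0^2 c·x^n dx = c·2^(n+1)/(n+1):
  ∫_0^2 u(x)^2 dx = ∫_0^2 (x^8 - 2*x^7 - x^6 + 8*x^5 - 3*x^4 - 8*x^3 + 7*x^2 + 6*x + 1) dx. Term by term:
    ∫_0^2 x^8 dx = 512/9;  ∫_0^2 -2*x^7 dx = -64;  ∫_0^2 -x^6 dx = -128/7;
    ∫_0^2 8*x^5 dx = 256/3;  ∫_0^2 -3*x^4 dx = -96/5;  ∫_0^2 -8*x^3 dx = -32;
    ∫_0^2 7*x^2 dx = 56/3;  ∫_0^2 6*x dx = 12;  ∫_0^2 1 dx = 2.
  Sum: 512/9 − 64 − 128/7 + 256/3 − 96/5 − 32 + 56/3 + 12 + 2 = 13042/315.
  ∫_0^2 u'(x)^2 dx = ∫_0^2 (16*x^6 - 24*x^5 - 7*x^4 + 36*x^3 - 14*x^2 - 12*x + 9) dx. Term by term:
    ∫_0^2 16*x^6 dx = 2048/7;  ∫_0^2 -24*x^5 dx = -256;  ∫_0^2 -7*x^4 dx = -224/5;
    ∫_0^2 36*x^3 dx = 144;  ∫_0^2 -14*x^2 dx = -112/3;  ∫_0^2 -12*x dx = -24;
    ∫_0^2 9 dx = 18.
  Sum: 2048/7 − 256 − 224/5 + 144 − 112/3 − 24 + 18 = 9706/105.
Adding: ||u||_{H^1}^2 = 13042/315 + 9706/105 = 8432/63.


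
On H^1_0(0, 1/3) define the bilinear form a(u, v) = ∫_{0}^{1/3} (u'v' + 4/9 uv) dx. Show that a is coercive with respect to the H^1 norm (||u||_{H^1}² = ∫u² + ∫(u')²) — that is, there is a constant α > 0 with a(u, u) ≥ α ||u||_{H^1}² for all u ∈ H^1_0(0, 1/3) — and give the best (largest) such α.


α = (4 + 81*π^2)/(9*(1 + 9*π^2))

Coercivity of a(·,·) on H^1_0(0, 1/3) means a(u, u) ≥ α ||u||_{H^1}² for every u ∈ H^1_0.
The interval has length L = 1/3, and Poincaré/coercivity depend only on L. Here a(u, u) = ∫(u')² + (4/9)·∫u².
Here 0 < c = 4/9 < 1. The condition a(u,u) ≥ α||u||_{H^1}² reads (1−α)∫(u')² ≥ (α−c)∫u². Any admissible α is ≤ 1 (rapidly oscillating u have ∫u²/∫(u')² → 0), and α = 1 would force 0 ≥ (1−c)∫u², impossible since c < 1; so 1−α > 0. By the sharp Poincaré inequality on H^1_0 of an interval of length L, ∫(u')² ≥ (π/L)²∫u² with equality for the first sine mode sin(π(x−x₀)/L) (x₀ the left endpoint), so the inequality holds for all u iff (1−α)(π/L)² ≥ α − c, i.e. α ≤ ((π/L)² + c)/((π/L)² + 1) = (1 + c(L/π)²)/(1 + (L/π)²). With (π/L)² = 9*π^2 and c = 4/9, the largest admissible constant is α = ((π/L)² + c)/((π/L)² + 1).
Simplifying, α = (4 + 81*π^2)/(9*(1 + 9*π^2)).


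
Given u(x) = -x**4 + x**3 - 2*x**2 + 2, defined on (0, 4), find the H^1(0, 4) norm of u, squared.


||u||_{H^1}^2 = 2253776/45

The H^1 norm (squared) on an interval (0, L) is
  ||u||_{H^1}^2 = ∫_0^L u(x)^2 dx + ∫_0^L u'(x)^2 dx.
Compute u'(x) = -4*x**3 + 3*x**2 - 4*x.
Then u(x)^2 = x**8 - 2*x**7 + 5*x**6 - 4*x**5 + 4*x**3 - 8*x**2 + 4 and u'(x)^2 = 16*x**6 - 24*x**5 + 41*x**4 - 24*x**3 + 16*x**2.
Integrate each monomial from 0 to 4 using ∫_0^4 c·x^n dx = c·4^(n+1)/(n+1):
  ∫_0^4 u(x)^2 dx = ∫_0^4 (x^8 - 2*x^7 + 5*x^6 - 4*x^5 + 4*x^3 - 8*x^2 + 4) dx. Term by term:
    ∫_0^4 x^8 dx = 262144/9;  ∫_0^4 -2*x^7 dx = -16384;  ∫_0^4 5*x^6 dx = 81920/7;
    ∫_0^4 -4*x^5 dx = -8192/3;  ∫_0^4 4*x^3 dx = 256;  ∫_0^4 -8*x^2 dx = -512/3;
    ∫_0^4 4 dx = 16.
  Sum: 262144/9 − 16384 + 81920/7 − 8192/3 + 256 − 512/3 + 16 = 1374448/63.
  ∫_0^4 u'(x)^2 dx = ∫_0^4 (16*x^6 - 24*x^5 + 41*x^4 - 24*x^3 + 16*x^2) dx. Term by term:
    ∫_0^4 16*x^6 dx = 262144/7;  ∫_0^4 -24*x^5 dx = -16384;  ∫_0^4 41*x^4 dx = 41984/5;
    ∫_0^4 -24*x^3 dx = -1536;  ∫_0^4 16*x^2 dx = 1024/3.
  Sum: 262144/7 − 16384 + 41984/5 − 1536 + 1024/3 = 2968064/105.
Adding: ||u||_{H^1}^2 = 1374448/63 + 2968064/105 = 2253776/45.


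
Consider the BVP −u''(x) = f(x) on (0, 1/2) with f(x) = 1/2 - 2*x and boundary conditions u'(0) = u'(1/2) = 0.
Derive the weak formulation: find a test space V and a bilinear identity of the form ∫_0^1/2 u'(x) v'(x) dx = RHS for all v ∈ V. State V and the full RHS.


V = H^1(0, 1/2) (no boundary constraint on v; u is determined up to an additive constant); weak form: ∫_0^1/2 u'v' dx = ∫_0^1/2 (1/2 - 2*x) v dx for all v ∈ V.

Multiply both sides by a test function v and integrate from 0 to 1/2:
  ∫_0^1/2 −u''(x) v(x) dx = ∫_0^1/2 f(x) v(x) dx.
Integrate the LHS by parts once:
  ∫_0^1/2 −u'' v dx = −[u'(x) v(x)]_0^1/2 + ∫_0^1/2 u'(x) v'(x) dx.
Thus ∫_0^1/2 u'(x) v'(x) dx = ∫_0^1/2 f(x) v(x) dx + [u'(x) v(x)]_0^1/2.
Choose V so that boundary terms are either known or forced to vanish.
u has homogeneous Neumann: u'(0) = u'(1/2) = 0. So [u' v]_0^1/2 = 0·v(1/2) − 0·v(0) = 0 for any v; take V = H^1(0, 1/2).
Weak formulation: find u (satisfying any essential BC) such that ∫_0^1/2 u'(x) v'(x) dx = ∫_0^1/2 f v dx for all v ∈ V (homogeneous Neumann, so boundary terms vanish).
Substituting f(x) = 1/2 - 2*x, the right-hand side is ∫_0^1/2 (1/2 - 2*x) v dx.
Compatibility check (pure Neumann): taking v ≡ 1 ∈ V gives 0 = ∫_0^1/2 f dx + (0) − (0), i.e. ∫_0^1/2 f dx must equal u'(0) − u'(1/2) = 0. Indeed ∫_0^1/2 (1/2 - 2*x) dx = 0, so the data are compatible. The solution is then unique only up to an additive constant (fix it e.g. by requiring ∫_0^1/2 u dx = 0).
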